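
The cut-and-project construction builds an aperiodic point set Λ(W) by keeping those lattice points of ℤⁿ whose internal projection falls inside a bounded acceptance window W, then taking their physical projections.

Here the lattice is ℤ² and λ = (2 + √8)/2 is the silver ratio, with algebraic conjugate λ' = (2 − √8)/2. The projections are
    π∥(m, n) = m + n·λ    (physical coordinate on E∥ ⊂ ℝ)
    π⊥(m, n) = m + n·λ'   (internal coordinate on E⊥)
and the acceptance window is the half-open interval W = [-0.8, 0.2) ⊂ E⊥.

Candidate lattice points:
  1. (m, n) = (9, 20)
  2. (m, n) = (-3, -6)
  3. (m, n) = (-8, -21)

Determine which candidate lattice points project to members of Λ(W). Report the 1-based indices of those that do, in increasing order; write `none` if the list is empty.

Compute λ' = (2−√8)/2 = -0.414214, so π⊥(m,n) = m -0.414214·n.
[1] lift (9,20): star map gives 0.715729; window check -0.8 ≤ 0.715729 < 0.2 is false → out
[2] lift (-3,-6): star map gives -0.514719; window check -0.8 ≤ -0.514719 < 0.2 is true → IN Λ
[3] lift (-8,-21): star map gives 0.698485; window check -0.8 ≤ 0.698485 < 0.2 is false → out

2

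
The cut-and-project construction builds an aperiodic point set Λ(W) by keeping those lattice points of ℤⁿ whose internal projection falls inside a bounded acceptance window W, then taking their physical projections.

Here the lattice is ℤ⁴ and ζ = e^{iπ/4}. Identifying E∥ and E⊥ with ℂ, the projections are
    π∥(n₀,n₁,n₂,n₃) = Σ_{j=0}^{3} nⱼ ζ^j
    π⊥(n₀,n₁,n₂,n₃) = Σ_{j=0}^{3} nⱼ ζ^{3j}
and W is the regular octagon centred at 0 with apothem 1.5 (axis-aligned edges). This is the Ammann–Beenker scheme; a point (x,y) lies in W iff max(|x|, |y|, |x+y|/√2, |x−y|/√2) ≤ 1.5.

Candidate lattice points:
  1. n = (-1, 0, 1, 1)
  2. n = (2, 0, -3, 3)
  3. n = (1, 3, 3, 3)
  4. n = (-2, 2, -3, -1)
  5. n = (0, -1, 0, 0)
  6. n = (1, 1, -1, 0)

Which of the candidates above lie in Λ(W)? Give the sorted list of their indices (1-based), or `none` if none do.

Internal map: ζ^{3j} for j=0..3 gives (1,0), (−√2/2,√2/2), (0,−1), (√2/2,√2/2).
#1 (-1, 0, 1, 1): internal (-0.2929, -0.2929); octagon support 0.4142 vs apothem 1.5 → ∈ W
#2 (2, 0, -3, 3): internal (4.1213, 5.1213); octagon support 6.5355 vs apothem 1.5 → ∉ W
#3 (1, 3, 3, 3): internal (1.0000, 1.2426); octagon support 1.5858 vs apothem 1.5 → ∉ W
#4 (-2, 2, -3, -1): internal (-4.1213, 3.7071); octagon support 5.5355 vs apothem 1.5 → ∉ W
#5 (0, -1, 0, 0): internal (0.7071, -0.7071); octagon support 1.0000 vs apothem 1.5 → ∈ W
#6 (1, 1, -1, 0): internal (0.2929, 1.7071); octagon support 1.7071 vs apothem 1.5 → ∉ W

1, 5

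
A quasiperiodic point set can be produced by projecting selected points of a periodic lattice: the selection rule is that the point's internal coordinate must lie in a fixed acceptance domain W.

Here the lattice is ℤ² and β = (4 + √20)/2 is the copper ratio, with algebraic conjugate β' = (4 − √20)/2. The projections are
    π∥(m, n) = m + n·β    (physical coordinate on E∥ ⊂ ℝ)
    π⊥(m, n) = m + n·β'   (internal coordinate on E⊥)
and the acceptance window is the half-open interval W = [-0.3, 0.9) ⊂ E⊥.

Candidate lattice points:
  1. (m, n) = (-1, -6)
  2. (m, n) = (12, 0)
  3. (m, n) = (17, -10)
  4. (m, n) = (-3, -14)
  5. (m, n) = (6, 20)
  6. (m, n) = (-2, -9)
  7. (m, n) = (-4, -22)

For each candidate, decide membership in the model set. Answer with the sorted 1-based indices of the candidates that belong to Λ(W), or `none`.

1, 4, 6

Compute β' = (4−√20)/2 = -0.2361, so π⊥(m,n) = m -0.2361·n.
[1] lift (-1,-6): star map gives 0.4164; window check -0.3 ≤ 0.4164 < 0.9 is true → IN Λ
[2] lift (12,0): star map gives 12.0000; window check -0.3 ≤ 12.0000 < 0.9 is false → out
[3] lift (17,-10): star map gives 19.3607; window check -0.3 ≤ 19.3607 < 0.9 is false → out
[4] lift (-3,-14): star map gives 0.3050; window check -0.3 ≤ 0.3050 < 0.9 is true → IN Λ
[5] lift (6,20): star map gives 1.2786; window check -0.3 ≤ 1.2786 < 0.9 is false → out
[6] lift (-2,-9): star map gives 0.1246; window check -0.3 ≤ 0.1246 < 0.9 is true → IN Λ
[7] lift (-4,-22): star map gives 1.1935; window check -0.3 ≤ 1.1935 < 0.9 is false → out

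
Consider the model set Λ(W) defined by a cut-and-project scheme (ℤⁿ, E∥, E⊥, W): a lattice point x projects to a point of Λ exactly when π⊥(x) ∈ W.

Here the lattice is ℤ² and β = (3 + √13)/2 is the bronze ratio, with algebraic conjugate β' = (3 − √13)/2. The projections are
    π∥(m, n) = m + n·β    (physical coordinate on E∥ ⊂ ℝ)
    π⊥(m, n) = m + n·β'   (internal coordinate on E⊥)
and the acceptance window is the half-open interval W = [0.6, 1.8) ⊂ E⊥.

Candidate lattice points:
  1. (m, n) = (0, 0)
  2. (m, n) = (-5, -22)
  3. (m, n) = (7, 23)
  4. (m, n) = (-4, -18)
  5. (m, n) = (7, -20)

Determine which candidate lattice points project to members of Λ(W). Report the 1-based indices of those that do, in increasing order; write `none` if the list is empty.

Numerically β ≈ 3.30278 and β' = −1/β ≈ -0.30278.
candidate 1: (m,n)=(0,0) → π∥ = 0+0·β ≈ 0.00000, π⊥ = 0+0·β' ≈ 0.00000 ∉ [0.6, 1.8) ⇒ out
candidate 2: (m,n)=(-5,-22) → π∥ = -5-22·β ≈ -77.66106, π⊥ = -5-22·β' ≈ 1.66106 ∈ [0.6, 1.8) ⇒ IN Λ
candidate 3: (m,n)=(7,23) → π∥ = 7+23·β ≈ 82.96384, π⊥ = 7+23·β' ≈ 0.03616 ∉ [0.6, 1.8) ⇒ out
candidate 4: (m,n)=(-4,-18) → π∥ = -4-18·β ≈ -63.44996, π⊥ = -4-18·β' ≈ 1.44996 ∈ [0.6, 1.8) ⇒ IN Λ
candidate 5: (m,n)=(7,-20) → π∥ = 7-20·β ≈ -59.05551, π⊥ = 7-20·β' ≈ 13.05551 ∉ [0.6, 1.8) ⇒ out

2, 4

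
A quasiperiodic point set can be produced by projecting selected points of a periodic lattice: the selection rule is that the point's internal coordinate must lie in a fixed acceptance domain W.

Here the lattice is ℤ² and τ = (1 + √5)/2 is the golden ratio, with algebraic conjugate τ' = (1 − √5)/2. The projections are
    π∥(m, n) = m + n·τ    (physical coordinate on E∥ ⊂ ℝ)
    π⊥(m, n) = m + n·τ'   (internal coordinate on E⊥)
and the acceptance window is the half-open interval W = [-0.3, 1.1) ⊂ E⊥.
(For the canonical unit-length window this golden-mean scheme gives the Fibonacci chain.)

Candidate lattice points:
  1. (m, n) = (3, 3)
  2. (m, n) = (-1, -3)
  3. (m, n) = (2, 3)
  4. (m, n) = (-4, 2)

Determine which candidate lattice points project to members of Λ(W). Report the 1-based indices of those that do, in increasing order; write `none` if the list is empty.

Compute τ' = (1−√5)/2 = -0.61803, so π⊥(m,n) = m -0.61803·n.
[1] lift (3,3): star map gives 1.14590; window check -0.3 ≤ 1.14590 < 1.1 is false → out
[2] lift (-1,-3): star map gives 0.85410; window check -0.3 ≤ 0.85410 < 1.1 is true → IN Λ
[3] lift (2,3): star map gives 0.14590; window check -0.3 ≤ 0.14590 < 1.1 is true → IN Λ
[4] lift (-4,2): star map gives -5.23607; window check -0.3 ≤ -5.23607 < 1.1 is false → out

2, 3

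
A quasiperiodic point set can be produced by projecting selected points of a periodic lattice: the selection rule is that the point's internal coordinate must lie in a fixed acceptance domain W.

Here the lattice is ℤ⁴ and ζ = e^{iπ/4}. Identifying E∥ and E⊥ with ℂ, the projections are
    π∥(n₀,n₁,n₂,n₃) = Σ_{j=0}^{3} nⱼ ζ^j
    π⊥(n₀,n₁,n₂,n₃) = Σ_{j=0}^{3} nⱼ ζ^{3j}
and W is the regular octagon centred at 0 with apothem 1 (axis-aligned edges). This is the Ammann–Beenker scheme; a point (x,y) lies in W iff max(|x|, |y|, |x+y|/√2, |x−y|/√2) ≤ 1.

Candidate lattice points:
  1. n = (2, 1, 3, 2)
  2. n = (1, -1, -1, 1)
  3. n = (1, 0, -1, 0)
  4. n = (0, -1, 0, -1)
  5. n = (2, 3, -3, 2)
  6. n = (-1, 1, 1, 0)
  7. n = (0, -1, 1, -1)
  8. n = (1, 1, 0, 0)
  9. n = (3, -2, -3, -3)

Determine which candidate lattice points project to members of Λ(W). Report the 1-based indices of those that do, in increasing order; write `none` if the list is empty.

Internal map: ζ^{3j} for j=0..3 gives (1,0), (−√2/2,√2/2), (0,−1), (√2/2,√2/2).
candidate 1: n = (2, 1, 3, 2) → π⊥ ≈ (+2.707107, -0.878680); max(|x|,|y|,|x±y|/√2) = 2.707107 > 1 ⇒ ∉ W
candidate 2: n = (1, -1, -1, 1) → π⊥ ≈ (+2.414214, +1.000000); max(|x|,|y|,|x±y|/√2) = 2.414214 > 1 ⇒ ∉ W
candidate 3: n = (1, 0, -1, 0) → π⊥ ≈ (+1.000000, +1.000000); max(|x|,|y|,|x±y|/√2) = 1.414214 > 1 ⇒ ∉ W
candidate 4: n = (0, -1, 0, -1) → π⊥ ≈ (+0.000000, -1.414214); max(|x|,|y|,|x±y|/√2) = 1.414214 > 1 ⇒ ∉ W
candidate 5: n = (2, 3, -3, 2) → π⊥ ≈ (+1.292893, +6.535534); max(|x|,|y|,|x±y|/√2) = 6.535534 > 1 ⇒ ∉ W
candidate 6: n = (-1, 1, 1, 0) → π⊥ ≈ (-1.707107, -0.292893); max(|x|,|y|,|x±y|/√2) = 1.707107 > 1 ⇒ ∉ W
candidate 7: n = (0, -1, 1, -1) → π⊥ ≈ (+0.000000, -2.414214); max(|x|,|y|,|x±y|/√2) = 2.414214 > 1 ⇒ ∉ W
candidate 8: n = (1, 1, 0, 0) → π⊥ ≈ (+0.292893, +0.707107); max(|x|,|y|,|x±y|/√2) = 0.707107 ≤ 1 ⇒ ∈ W
candidate 9: n = (3, -2, -3, -3) → π⊥ ≈ (+2.292893, -0.535534); max(|x|,|y|,|x±y|/√2) = 2.292893 > 1 ⇒ ∉ W

8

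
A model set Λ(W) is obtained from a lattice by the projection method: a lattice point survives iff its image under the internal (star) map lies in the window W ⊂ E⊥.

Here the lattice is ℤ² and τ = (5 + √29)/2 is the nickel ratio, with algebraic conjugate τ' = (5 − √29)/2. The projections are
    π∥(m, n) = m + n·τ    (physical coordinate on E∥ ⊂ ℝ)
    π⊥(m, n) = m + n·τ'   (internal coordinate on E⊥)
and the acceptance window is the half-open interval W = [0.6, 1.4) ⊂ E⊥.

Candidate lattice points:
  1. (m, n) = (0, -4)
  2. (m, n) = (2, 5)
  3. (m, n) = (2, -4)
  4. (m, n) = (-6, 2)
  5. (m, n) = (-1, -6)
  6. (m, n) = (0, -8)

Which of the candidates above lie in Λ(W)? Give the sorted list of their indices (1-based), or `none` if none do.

1, 2

τ' = (5−√29)/2 ≈ -0.19258.
[1] lift (0,-4): star map gives 0.77033; window check 0.6 ≤ 0.77033 < 1.4 is true → IN Λ
[2] lift (2,5): star map gives 1.03709; window check 0.6 ≤ 1.03709 < 1.4 is true → IN Λ
[3] lift (2,-4): star map gives 2.77033; window check 0.6 ≤ 2.77033 < 1.4 is false → out
[4] lift (-6,2): star map gives -6.38516; window check 0.6 ≤ -6.38516 < 1.4 is false → out
[5] lift (-1,-6): star map gives 0.15549; window check 0.6 ≤ 0.15549 < 1.4 is false → out
[6] lift (0,-8): star map gives 1.54066; window check 0.6 ≤ 1.54066 < 1.4 is false → out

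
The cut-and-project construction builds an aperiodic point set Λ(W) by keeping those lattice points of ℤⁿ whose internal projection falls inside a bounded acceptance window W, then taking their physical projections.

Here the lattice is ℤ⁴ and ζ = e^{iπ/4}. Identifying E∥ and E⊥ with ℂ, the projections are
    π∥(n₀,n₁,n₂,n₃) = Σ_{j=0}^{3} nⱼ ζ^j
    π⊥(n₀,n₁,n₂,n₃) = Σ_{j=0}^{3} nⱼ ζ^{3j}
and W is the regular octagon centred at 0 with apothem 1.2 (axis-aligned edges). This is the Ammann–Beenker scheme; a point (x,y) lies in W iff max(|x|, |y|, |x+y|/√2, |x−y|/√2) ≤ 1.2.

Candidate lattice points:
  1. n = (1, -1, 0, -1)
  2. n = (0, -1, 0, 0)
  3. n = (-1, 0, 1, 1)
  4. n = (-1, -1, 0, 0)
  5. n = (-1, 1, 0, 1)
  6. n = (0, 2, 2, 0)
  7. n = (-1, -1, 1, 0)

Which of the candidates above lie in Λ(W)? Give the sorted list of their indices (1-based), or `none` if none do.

2, 3, 4

π⊥(n) = n₀ + n₁ζ³ + n₂ζ⁶ + n₃ζ⁹ where ζ = e^{iπ/4}.
#1 (1, -1, 0, -1): internal (1.0000, -1.4142); octagon support 1.7071 vs apothem 1.2 → ∉ W
#2 (0, -1, 0, 0): internal (0.7071, -0.7071); octagon support 1.0000 vs apothem 1.2 → ∈ W
#3 (-1, 0, 1, 1): internal (-0.2929, -0.2929); octagon support 0.4142 vs apothem 1.2 → ∈ W
#4 (-1, -1, 0, 0): internal (-0.2929, -0.7071); octagon support 0.7071 vs apothem 1.2 → ∈ W
#5 (-1, 1, 0, 1): internal (-1.0000, 1.4142); octagon support 1.7071 vs apothem 1.2 → ∉ W
#6 (0, 2, 2, 0): internal (-1.4142, -0.5858); octagon support 1.4142 vs apothem 1.2 → ∉ W
#7 (-1, -1, 1, 0): internal (-0.2929, -1.7071); octagon support 1.7071 vs apothem 1.2 → ∉ W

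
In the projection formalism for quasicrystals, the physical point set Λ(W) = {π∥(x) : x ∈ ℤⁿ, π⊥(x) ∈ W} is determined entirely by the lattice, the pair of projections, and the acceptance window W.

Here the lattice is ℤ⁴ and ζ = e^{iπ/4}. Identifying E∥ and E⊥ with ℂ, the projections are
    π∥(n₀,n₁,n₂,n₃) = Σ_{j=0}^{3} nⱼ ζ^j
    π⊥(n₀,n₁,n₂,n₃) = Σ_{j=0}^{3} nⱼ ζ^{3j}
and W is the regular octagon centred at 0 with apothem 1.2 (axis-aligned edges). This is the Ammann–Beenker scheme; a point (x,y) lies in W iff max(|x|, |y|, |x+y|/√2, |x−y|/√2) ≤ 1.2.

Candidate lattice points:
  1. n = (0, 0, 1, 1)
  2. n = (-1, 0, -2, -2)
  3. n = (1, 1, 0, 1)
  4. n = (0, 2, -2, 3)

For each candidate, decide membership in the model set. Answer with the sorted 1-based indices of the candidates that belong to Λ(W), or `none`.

1

With ζ = e^{iπ/4} the internal vectors are ζ^0,ζ^3,ζ^6,ζ^9.
#1 (0, 0, 1, 1): internal (0.7071, -0.2929); octagon support 0.7071 vs apothem 1.2 → ∈ W
#2 (-1, 0, -2, -2): internal (-2.4142, 0.5858); octagon support 2.4142 vs apothem 1.2 → ∉ W
#3 (1, 1, 0, 1): internal (1.0000, 1.4142); octagon support 1.7071 vs apothem 1.2 → ∉ W
#4 (0, 2, -2, 3): internal (0.7071, 5.5355); octagon support 5.5355 vs apothem 1.2 → ∉ W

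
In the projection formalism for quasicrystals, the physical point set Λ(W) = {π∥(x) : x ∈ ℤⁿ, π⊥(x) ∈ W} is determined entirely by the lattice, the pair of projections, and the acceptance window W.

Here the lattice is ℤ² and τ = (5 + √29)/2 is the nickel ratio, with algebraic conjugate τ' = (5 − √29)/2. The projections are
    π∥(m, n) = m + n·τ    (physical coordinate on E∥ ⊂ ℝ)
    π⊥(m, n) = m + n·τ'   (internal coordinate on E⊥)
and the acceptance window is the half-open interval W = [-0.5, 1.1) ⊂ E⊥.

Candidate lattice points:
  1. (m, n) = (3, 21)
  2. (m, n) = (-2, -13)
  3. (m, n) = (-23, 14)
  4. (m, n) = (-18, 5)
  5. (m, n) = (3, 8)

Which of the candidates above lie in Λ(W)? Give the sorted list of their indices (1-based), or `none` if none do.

2

Numerically τ ≈ 5.192582 and τ' = −1/τ ≈ -0.192582.
#1 (3,21): internal coord 3 + (21)·τ' = -1.044230; -1.044230 ∉ [-0.5, 1.1) → out
#2 (-2,-13): internal coord -2 + (-13)·τ' = +0.503571; +0.503571 ∈ [-0.5, 1.1) → IN Λ
#3 (-23,14): internal coord -23 + (14)·τ' = -25.696154; -25.696154 ∉ [-0.5, 1.1) → out
#4 (-18,5): internal coord -18 + (5)·τ' = -18.962912; -18.962912 ∉ [-0.5, 1.1) → out
#5 (3,8): internal coord 3 + (8)·τ' = +1.459341; +1.459341 ∉ [-0.5, 1.1) → out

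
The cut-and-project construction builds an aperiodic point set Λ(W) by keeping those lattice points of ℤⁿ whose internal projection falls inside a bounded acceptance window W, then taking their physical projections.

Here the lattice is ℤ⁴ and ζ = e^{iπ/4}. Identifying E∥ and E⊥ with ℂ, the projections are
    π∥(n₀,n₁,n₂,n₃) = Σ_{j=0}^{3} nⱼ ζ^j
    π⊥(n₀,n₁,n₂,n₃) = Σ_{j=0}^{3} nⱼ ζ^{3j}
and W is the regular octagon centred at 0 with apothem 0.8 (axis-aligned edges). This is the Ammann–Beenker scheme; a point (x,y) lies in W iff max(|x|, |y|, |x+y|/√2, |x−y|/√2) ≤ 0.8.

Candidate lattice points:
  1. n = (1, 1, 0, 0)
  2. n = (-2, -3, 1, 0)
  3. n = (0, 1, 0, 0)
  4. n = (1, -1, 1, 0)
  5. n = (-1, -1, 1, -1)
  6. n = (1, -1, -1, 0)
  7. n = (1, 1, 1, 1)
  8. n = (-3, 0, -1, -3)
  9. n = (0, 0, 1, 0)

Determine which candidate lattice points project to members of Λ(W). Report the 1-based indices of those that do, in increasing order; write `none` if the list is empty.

π⊥(n) = n₀ + n₁ζ³ + n₂ζ⁶ + n₃ζ⁹ where ζ = e^{iπ/4}.
#1 (1, 1, 0, 0): internal (0.29289, 0.70711); octagon support 0.70711 vs apothem 0.8 → ∈ W
#2 (-2, -3, 1, 0): internal (0.12132, -3.12132); octagon support 3.12132 vs apothem 0.8 → ∉ W
#3 (0, 1, 0, 0): internal (-0.70711, 0.70711); octagon support 1.00000 vs apothem 0.8 → ∉ W
#4 (1, -1, 1, 0): internal (1.70711, -1.70711); octagon support 2.41421 vs apothem 0.8 → ∉ W
#5 (-1, -1, 1, -1): internal (-1.00000, -2.41421); octagon support 2.41421 vs apothem 0.8 → ∉ W
#6 (1, -1, -1, 0): internal (1.70711, 0.29289); octagon support 1.70711 vs apothem 0.8 → ∉ W
#7 (1, 1, 1, 1): internal (1.00000, 0.41421); octagon support 1.00000 vs apothem 0.8 → ∉ W
#8 (-3, 0, -1, -3): internal (-5.12132, -1.12132); octagon support 5.12132 vs apothem 0.8 → ∉ W
#9 (0, 0, 1, 0): internal (0.00000, -1.00000); octagon support 1.00000 vs apothem 0.8 → ∉ W

1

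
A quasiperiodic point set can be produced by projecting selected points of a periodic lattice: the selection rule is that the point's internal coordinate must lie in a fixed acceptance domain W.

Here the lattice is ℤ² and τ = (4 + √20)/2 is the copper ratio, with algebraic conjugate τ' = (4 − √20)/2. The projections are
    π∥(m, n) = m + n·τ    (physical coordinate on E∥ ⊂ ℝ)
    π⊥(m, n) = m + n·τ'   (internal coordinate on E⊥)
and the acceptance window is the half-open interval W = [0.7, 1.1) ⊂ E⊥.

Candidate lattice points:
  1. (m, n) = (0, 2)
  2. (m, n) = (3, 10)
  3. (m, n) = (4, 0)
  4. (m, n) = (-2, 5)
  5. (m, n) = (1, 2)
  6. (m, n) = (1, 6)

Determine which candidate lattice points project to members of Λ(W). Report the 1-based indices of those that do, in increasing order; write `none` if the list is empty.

none

τ' = (4−√20)/2 ≈ -0.236068.
[1] lift (0,2): star map gives -0.472136; window check 0.7 ≤ -0.472136 < 1.1 is false → out
[2] lift (3,10): star map gives 0.639320; window check 0.7 ≤ 0.639320 < 1.1 is false → out
[3] lift (4,0): star map gives 4.000000; window check 0.7 ≤ 4.000000 < 1.1 is false → out
[4] lift (-2,5): star map gives -3.180340; window check 0.7 ≤ -3.180340 < 1.1 is false → out
[5] lift (1,2): star map gives 0.527864; window check 0.7 ≤ 0.527864 < 1.1 is false → out
[6] lift (1,6): star map gives -0.416408; window check 0.7 ≤ -0.416408 < 1.1 is false → out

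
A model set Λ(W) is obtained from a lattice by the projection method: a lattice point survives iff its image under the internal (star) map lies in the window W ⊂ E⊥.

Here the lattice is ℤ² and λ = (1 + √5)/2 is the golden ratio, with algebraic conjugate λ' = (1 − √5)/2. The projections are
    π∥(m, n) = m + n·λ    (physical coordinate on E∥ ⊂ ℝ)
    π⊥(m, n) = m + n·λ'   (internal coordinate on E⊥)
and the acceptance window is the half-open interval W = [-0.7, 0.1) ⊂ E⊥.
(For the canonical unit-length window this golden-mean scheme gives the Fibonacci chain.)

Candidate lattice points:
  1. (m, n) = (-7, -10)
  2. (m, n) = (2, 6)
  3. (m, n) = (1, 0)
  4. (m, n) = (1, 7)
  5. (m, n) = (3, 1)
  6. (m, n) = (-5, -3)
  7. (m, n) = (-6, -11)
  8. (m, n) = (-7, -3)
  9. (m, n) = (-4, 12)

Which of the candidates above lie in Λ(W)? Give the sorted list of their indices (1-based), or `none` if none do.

none

Numerically λ ≈ 1.618034 and λ' = −1/λ ≈ -0.618034.
#1 (-7,-10): internal coord -7 + (-10)·λ' = -0.819660; -0.819660 ∉ [-0.7, 0.1) → out
#2 (2,6): internal coord 2 + (6)·λ' = -1.708204; -1.708204 ∉ [-0.7, 0.1) → out
#3 (1,0): internal coord 1 + (0)·λ' = +1.000000; +1.000000 ∉ [-0.7, 0.1) → out
#4 (1,7): internal coord 1 + (7)·λ' = -3.326238; -3.326238 ∉ [-0.7, 0.1) → out
#5 (3,1): internal coord 3 + (1)·λ' = +2.381966; +2.381966 ∉ [-0.7, 0.1) → out
#6 (-5,-3): internal coord -5 + (-3)·λ' = -3.145898; -3.145898 ∉ [-0.7, 0.1) → out
#7 (-6,-11): internal coord -6 + (-11)·λ' = +0.798374; +0.798374 ∉ [-0.7, 0.1) → out
#8 (-7,-3): internal coord -7 + (-3)·λ' = -5.145898; -5.145898 ∉ [-0.7, 0.1) → out
#9 (-4,12): internal coord -4 + (12)·λ' = -11.416408; -11.416408 ∉ [-0.7, 0.1) → out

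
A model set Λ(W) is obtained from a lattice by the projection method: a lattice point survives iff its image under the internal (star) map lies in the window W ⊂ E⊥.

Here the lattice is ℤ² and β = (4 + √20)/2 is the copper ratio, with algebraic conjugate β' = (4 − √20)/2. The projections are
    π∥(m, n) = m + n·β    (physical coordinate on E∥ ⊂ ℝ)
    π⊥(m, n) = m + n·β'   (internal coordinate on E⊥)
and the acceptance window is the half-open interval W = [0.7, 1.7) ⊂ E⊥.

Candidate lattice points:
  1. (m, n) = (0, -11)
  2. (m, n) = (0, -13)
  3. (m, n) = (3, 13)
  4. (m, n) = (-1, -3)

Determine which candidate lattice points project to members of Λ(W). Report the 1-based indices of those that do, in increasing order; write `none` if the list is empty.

β' = (4−√20)/2 ≈ -0.23607.
#1 (0,-11): internal coord 0 + (-11)·β' = +2.59675; +2.59675 ∉ [0.7, 1.7) → out
#2 (0,-13): internal coord 0 + (-13)·β' = +3.06888; +3.06888 ∉ [0.7, 1.7) → out
#3 (3,13): internal coord 3 + (13)·β' = -0.06888; -0.06888 ∉ [0.7, 1.7) → out
#4 (-1,-3): internal coord -1 + (-3)·β' = -0.29180; -0.29180 ∉ [0.7, 1.7) → out

none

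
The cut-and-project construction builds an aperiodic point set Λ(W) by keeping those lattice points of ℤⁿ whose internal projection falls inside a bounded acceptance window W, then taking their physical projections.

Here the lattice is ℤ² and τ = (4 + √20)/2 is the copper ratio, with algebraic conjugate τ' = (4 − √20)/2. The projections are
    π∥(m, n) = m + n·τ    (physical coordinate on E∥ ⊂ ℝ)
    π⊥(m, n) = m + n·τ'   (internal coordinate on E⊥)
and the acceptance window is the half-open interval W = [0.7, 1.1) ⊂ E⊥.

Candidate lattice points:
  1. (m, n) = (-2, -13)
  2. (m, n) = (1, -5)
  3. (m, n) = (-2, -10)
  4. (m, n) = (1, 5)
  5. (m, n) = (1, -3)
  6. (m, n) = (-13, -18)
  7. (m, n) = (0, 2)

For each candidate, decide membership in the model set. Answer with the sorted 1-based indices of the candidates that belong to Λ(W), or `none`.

τ' = (4−√20)/2 ≈ -0.236068.
[1] lift (-2,-13): star map gives 1.068884; window check 0.7 ≤ 1.068884 < 1.1 is true → IN Λ
[2] lift (1,-5): star map gives 2.180340; window check 0.7 ≤ 2.180340 < 1.1 is false → out
[3] lift (-2,-10): star map gives 0.360680; window check 0.7 ≤ 0.360680 < 1.1 is false → out
[4] lift (1,5): star map gives -0.180340; window check 0.7 ≤ -0.180340 < 1.1 is false → out
[5] lift (1,-3): star map gives 1.708204; window check 0.7 ≤ 1.708204 < 1.1 is false → out
[6] lift (-13,-18): star map gives -8.750776; window check 0.7 ≤ -8.750776 < 1.1 is false → out
[7] lift (0,2): star map gives -0.472136; window check 0.7 ≤ -0.472136 < 1.1 is false → out

1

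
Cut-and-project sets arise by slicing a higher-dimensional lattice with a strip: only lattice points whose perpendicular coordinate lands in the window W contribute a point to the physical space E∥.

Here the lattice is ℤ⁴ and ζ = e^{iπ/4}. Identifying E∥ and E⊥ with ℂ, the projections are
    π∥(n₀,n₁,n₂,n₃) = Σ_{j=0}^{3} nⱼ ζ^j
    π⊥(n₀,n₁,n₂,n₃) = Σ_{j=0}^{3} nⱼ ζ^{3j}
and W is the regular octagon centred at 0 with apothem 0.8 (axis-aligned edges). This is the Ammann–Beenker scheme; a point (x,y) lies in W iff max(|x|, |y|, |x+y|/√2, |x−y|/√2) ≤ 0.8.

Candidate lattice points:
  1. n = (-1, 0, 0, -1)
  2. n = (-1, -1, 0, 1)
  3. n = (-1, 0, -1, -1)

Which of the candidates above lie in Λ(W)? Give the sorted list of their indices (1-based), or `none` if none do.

π⊥(n) = n₀ + n₁ζ³ + n₂ζ⁶ + n₃ζ⁹ where ζ = e^{iπ/4}.
candidate 1: n = (-1, 0, 0, -1) → π⊥ ≈ (-1.707107, -0.707107); max(|x|,|y|,|x±y|/√2) = 1.707107 > 0.8 ⇒ ∉ W
candidate 2: n = (-1, -1, 0, 1) → π⊥ ≈ (+0.414214, +0.000000); max(|x|,|y|,|x±y|/√2) = 0.414214 ≤ 0.8 ⇒ ∈ W
candidate 3: n = (-1, 0, -1, -1) → π⊥ ≈ (-1.707107, +0.292893); max(|x|,|y|,|x±y|/√2) = 1.707107 > 0.8 ⇒ ∉ W

2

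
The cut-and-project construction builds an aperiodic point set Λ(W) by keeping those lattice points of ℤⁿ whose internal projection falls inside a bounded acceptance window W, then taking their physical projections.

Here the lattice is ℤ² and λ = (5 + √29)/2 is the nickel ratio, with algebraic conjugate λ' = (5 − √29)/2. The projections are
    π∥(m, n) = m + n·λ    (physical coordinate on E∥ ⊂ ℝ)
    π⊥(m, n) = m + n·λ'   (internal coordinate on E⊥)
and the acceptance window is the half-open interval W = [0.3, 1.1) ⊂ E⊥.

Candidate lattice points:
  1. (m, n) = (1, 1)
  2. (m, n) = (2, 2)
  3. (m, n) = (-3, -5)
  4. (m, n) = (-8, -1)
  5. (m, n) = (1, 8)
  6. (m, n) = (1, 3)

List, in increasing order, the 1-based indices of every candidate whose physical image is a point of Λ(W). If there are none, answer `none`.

1, 6

Compute λ' = (5−√29)/2 = -0.19258, so π⊥(m,n) = m -0.19258·n.
#1 (1,1): internal coord 1 + (1)·λ' = +0.80742; +0.80742 ∈ [0.3, 1.1) → IN Λ
#2 (2,2): internal coord 2 + (2)·λ' = +1.61484; +1.61484 ∉ [0.3, 1.1) → out
#3 (-3,-5): internal coord -3 + (-5)·λ' = -2.03709; -2.03709 ∉ [0.3, 1.1) → out
#4 (-8,-1): internal coord -8 + (-1)·λ' = -7.80742; -7.80742 ∉ [0.3, 1.1) → out
#5 (1,8): internal coord 1 + (8)·λ' = -0.54066; -0.54066 ∉ [0.3, 1.1) → out
#6 (1,3): internal coord 1 + (3)·λ' = +0.42225; +0.42225 ∈ [0.3, 1.1) → IN Λ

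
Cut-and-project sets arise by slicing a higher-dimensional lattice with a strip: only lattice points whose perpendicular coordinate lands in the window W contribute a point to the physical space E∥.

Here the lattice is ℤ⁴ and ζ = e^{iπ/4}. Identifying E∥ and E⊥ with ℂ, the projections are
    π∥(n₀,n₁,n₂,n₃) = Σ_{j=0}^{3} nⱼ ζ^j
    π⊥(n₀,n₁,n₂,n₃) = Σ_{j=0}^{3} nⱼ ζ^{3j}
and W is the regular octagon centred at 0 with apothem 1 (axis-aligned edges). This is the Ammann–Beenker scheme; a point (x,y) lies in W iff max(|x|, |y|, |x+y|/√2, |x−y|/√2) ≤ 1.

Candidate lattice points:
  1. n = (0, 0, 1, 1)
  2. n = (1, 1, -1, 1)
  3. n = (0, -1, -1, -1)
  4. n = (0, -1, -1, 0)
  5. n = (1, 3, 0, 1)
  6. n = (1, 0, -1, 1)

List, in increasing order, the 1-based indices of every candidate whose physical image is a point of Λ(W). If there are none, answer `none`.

1, 3, 4

π⊥(n) = n₀ + n₁ζ³ + n₂ζ⁶ + n₃ζ⁹ where ζ = e^{iπ/4}.
candidate 1: n = (0, 0, 1, 1) → π⊥ ≈ (+0.70711, -0.29289); max(|x|,|y|,|x±y|/√2) = 0.70711 ≤ 1 ⇒ ∈ W
candidate 2: n = (1, 1, -1, 1) → π⊥ ≈ (+1.00000, +2.41421); max(|x|,|y|,|x±y|/√2) = 2.41421 > 1 ⇒ ∉ W
candidate 3: n = (0, -1, -1, -1) → π⊥ ≈ (+0.00000, -0.41421); max(|x|,|y|,|x±y|/√2) = 0.41421 ≤ 1 ⇒ ∈ W
candidate 4: n = (0, -1, -1, 0) → π⊥ ≈ (+0.70711, +0.29289); max(|x|,|y|,|x±y|/√2) = 0.70711 ≤ 1 ⇒ ∈ W
candidate 5: n = (1, 3, 0, 1) → π⊥ ≈ (-0.41421, +2.82843); max(|x|,|y|,|x±y|/√2) = 2.82843 > 1 ⇒ ∉ W
candidate 6: n = (1, 0, -1, 1) → π⊥ ≈ (+1.70711, +1.70711); max(|x|,|y|,|x±y|/√2) = 2.41421 > 1 ⇒ ∉ W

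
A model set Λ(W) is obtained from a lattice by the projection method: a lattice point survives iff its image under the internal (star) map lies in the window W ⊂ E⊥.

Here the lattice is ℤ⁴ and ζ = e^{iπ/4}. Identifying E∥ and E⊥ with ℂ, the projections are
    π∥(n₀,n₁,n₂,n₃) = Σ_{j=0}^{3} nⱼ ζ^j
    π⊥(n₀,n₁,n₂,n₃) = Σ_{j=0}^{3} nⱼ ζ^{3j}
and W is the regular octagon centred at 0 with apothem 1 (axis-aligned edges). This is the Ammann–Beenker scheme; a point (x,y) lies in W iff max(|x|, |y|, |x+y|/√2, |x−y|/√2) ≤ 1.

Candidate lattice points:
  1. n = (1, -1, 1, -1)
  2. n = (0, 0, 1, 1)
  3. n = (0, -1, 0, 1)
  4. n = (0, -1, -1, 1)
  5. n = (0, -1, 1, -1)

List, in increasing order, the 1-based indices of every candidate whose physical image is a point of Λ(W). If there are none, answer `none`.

2

Internal map: ζ^{3j} for j=0..3 gives (1,0), (−√2/2,√2/2), (0,−1), (√2/2,√2/2).
#1 (1, -1, 1, -1): internal (1.000000, -2.414214); octagon support 2.414214 vs apothem 1 → ∉ W
#2 (0, 0, 1, 1): internal (0.707107, -0.292893); octagon support 0.707107 vs apothem 1 → ∈ W
#3 (0, -1, 0, 1): internal (1.414214, 0.000000); octagon support 1.414214 vs apothem 1 → ∉ W
#4 (0, -1, -1, 1): internal (1.414214, 1.000000); octagon support 1.707107 vs apothem 1 → ∉ W
#5 (0, -1, 1, -1): internal (0.000000, -2.414214); octagon support 2.414214 vs apothem 1 → ∉ W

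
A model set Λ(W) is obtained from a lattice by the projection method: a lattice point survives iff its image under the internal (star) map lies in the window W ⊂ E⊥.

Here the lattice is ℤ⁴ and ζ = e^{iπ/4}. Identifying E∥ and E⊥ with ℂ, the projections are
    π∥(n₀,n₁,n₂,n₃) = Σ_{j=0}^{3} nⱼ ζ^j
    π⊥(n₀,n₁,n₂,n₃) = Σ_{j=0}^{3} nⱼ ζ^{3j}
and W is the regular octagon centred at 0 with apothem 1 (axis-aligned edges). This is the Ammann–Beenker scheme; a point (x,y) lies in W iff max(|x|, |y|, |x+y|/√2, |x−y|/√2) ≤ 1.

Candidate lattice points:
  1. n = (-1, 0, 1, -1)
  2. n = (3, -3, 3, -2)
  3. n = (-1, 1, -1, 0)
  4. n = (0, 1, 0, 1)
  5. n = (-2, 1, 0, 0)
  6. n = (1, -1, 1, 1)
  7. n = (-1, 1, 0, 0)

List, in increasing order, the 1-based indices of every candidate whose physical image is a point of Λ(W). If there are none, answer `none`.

π⊥(n) = n₀ + n₁ζ³ + n₂ζ⁶ + n₃ζ⁹ where ζ = e^{iπ/4}.
candidate 1: n = (-1, 0, 1, -1) → π⊥ ≈ (-1.7071, -1.7071); max(|x|,|y|,|x±y|/√2) = 2.4142 > 1 ⇒ ∉ W
candidate 2: n = (3, -3, 3, -2) → π⊥ ≈ (+3.7071, -6.5355); max(|x|,|y|,|x±y|/√2) = 7.2426 > 1 ⇒ ∉ W
candidate 3: n = (-1, 1, -1, 0) → π⊥ ≈ (-1.7071, +1.7071); max(|x|,|y|,|x±y|/√2) = 2.4142 > 1 ⇒ ∉ W
candidate 4: n = (0, 1, 0, 1) → π⊥ ≈ (+0.0000, +1.4142); max(|x|,|y|,|x±y|/√2) = 1.4142 > 1 ⇒ ∉ W
candidate 5: n = (-2, 1, 0, 0) → π⊥ ≈ (-2.7071, +0.7071); max(|x|,|y|,|x±y|/√2) = 2.7071 > 1 ⇒ ∉ W
candidate 6: n = (1, -1, 1, 1) → π⊥ ≈ (+2.4142, -1.0000); max(|x|,|y|,|x±y|/√2) = 2.4142 > 1 ⇒ ∉ W
candidate 7: n = (-1, 1, 0, 0) → π⊥ ≈ (-1.7071, +0.7071); max(|x|,|y|,|x±y|/√2) = 1.7071 > 1 ⇒ ∉ W

none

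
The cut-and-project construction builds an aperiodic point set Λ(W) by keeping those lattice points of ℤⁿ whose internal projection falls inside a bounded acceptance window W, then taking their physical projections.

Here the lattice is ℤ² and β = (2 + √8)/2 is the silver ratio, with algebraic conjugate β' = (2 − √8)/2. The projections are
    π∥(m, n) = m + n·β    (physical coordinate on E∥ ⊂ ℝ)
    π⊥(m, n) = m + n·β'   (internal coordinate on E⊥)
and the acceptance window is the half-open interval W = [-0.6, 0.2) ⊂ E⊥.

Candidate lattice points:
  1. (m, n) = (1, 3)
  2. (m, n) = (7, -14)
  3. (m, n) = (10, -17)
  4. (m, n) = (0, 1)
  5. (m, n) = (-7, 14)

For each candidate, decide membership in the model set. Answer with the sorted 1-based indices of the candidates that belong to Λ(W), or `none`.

β' = (2−√8)/2 ≈ -0.4142.
#1 (1,3): internal coord 1 + (3)·β' = -0.2426; -0.2426 ∈ [-0.6, 0.2) → IN Λ
#2 (7,-14): internal coord 7 + (-14)·β' = +12.7990; +12.7990 ∉ [-0.6, 0.2) → out
#3 (10,-17): internal coord 10 + (-17)·β' = +17.0416; +17.0416 ∉ [-0.6, 0.2) → out
#4 (0,1): internal coord 0 + (1)·β' = -0.4142; -0.4142 ∈ [-0.6, 0.2) → IN Λ
#5 (-7,14): internal coord -7 + (14)·β' = -12.7990; -12.7990 ∉ [-0.6, 0.2) → out

1, 4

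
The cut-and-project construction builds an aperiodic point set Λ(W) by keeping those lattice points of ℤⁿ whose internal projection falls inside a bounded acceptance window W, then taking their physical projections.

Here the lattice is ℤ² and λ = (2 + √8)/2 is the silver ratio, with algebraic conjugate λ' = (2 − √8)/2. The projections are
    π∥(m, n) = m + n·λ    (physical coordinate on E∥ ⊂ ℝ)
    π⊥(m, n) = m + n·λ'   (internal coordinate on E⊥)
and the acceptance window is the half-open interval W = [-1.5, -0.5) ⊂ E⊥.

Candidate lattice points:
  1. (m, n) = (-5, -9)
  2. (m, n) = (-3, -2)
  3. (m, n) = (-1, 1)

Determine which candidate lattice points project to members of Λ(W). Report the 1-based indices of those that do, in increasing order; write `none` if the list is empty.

1, 3

Numerically λ ≈ 2.414214 and λ' = −1/λ ≈ -0.414214.
candidate 1: (m,n)=(-5,-9) → π∥ = -5-9·λ ≈ -26.727922, π⊥ = -5-9·λ' ≈ -1.272078 ∈ [-1.5, -0.5) ⇒ IN Λ
candidate 2: (m,n)=(-3,-2) → π∥ = -3-2·λ ≈ -7.828427, π⊥ = -3-2·λ' ≈ -2.171573 ∉ [-1.5, -0.5) ⇒ out
candidate 3: (m,n)=(-1,1) → π∥ = -1+1·λ ≈ 1.414214, π⊥ = -1+1·λ' ≈ -1.414214 ∈ [-1.5, -0.5) ⇒ IN Λ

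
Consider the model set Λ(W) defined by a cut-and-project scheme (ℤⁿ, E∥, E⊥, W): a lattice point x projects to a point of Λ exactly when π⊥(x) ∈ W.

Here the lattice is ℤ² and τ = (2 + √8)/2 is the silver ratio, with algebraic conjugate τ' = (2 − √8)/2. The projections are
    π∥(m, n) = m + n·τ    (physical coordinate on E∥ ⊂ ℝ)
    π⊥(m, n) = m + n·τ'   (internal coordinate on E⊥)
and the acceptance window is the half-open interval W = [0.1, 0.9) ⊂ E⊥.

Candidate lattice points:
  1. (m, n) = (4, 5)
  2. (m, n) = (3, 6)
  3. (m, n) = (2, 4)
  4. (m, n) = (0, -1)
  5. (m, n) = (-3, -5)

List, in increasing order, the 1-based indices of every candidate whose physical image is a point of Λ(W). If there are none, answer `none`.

Numerically τ ≈ 2.414214 and τ' = −1/τ ≈ -0.414214.
candidate 1: (m,n)=(4,5) → π∥ = 4+5·τ ≈ 16.071068, π⊥ = 4+5·τ' ≈ 1.928932 ∉ [0.1, 0.9) ⇒ out
candidate 2: (m,n)=(3,6) → π∥ = 3+6·τ ≈ 17.485281, π⊥ = 3+6·τ' ≈ 0.514719 ∈ [0.1, 0.9) ⇒ IN Λ
candidate 3: (m,n)=(2,4) → π∥ = 2+4·τ ≈ 11.656854, π⊥ = 2+4·τ' ≈ 0.343146 ∈ [0.1, 0.9) ⇒ IN Λ
candidate 4: (m,n)=(0,-1) → π∥ = 0-1·τ ≈ -2.414214, π⊥ = 0-1·τ' ≈ 0.414214 ∈ [0.1, 0.9) ⇒ IN Λ
candidate 5: (m,n)=(-3,-5) → π∥ = -3-5·τ ≈ -15.071068, π⊥ = -3-5·τ' ≈ -0.928932 ∉ [0.1, 0.9) ⇒ out

2, 3, 4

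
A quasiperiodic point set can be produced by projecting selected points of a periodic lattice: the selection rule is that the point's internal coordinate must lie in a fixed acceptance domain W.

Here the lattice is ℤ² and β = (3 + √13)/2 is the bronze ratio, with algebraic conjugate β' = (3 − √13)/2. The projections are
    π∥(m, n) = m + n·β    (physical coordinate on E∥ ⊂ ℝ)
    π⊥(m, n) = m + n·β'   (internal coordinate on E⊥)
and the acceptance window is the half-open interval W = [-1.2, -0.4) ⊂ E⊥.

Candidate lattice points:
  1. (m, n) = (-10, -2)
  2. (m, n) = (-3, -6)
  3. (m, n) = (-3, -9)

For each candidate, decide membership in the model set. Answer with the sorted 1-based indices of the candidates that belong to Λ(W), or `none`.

Numerically β ≈ 3.302776 and β' = −1/β ≈ -0.302776.
candidate 1: (m,n)=(-10,-2) → π∥ = -10-2·β ≈ -16.605551, π⊥ = -10-2·β' ≈ -9.394449 ∉ [-1.2, -0.4) ⇒ out
candidate 2: (m,n)=(-3,-6) → π∥ = -3-6·β ≈ -22.816654, π⊥ = -3-6·β' ≈ -1.183346 ∈ [-1.2, -0.4) ⇒ IN Λ
candidate 3: (m,n)=(-3,-9) → π∥ = -3-9·β ≈ -32.724981, π⊥ = -3-9·β' ≈ -0.275019 ∉ [-1.2, -0.4) ⇒ out

2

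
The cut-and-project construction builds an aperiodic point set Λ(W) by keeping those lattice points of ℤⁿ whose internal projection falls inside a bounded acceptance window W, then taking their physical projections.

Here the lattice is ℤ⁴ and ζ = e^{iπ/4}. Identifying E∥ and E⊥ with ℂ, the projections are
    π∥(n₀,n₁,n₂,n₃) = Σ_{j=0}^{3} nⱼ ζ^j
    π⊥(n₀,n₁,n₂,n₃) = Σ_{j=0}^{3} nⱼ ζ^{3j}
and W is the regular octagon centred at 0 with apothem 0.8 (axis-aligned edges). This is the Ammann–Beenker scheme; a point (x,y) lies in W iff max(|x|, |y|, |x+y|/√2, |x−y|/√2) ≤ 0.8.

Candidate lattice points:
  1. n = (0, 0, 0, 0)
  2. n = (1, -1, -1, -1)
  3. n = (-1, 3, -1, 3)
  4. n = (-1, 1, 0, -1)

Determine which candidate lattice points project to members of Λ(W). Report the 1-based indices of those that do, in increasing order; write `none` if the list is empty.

1

With ζ = e^{iπ/4} the internal vectors are ζ^0,ζ^3,ζ^6,ζ^9.
#1 (0, 0, 0, 0): internal (0.0000, 0.0000); octagon support 0.0000 vs apothem 0.8 → ∈ W
#2 (1, -1, -1, -1): internal (1.0000, -0.4142); octagon support 1.0000 vs apothem 0.8 → ∉ W
#3 (-1, 3, -1, 3): internal (-1.0000, 5.2426); octagon support 5.2426 vs apothem 0.8 → ∉ W
#4 (-1, 1, 0, -1): internal (-2.4142, 0.0000); octagon support 2.4142 vs apothem 0.8 → ∉ W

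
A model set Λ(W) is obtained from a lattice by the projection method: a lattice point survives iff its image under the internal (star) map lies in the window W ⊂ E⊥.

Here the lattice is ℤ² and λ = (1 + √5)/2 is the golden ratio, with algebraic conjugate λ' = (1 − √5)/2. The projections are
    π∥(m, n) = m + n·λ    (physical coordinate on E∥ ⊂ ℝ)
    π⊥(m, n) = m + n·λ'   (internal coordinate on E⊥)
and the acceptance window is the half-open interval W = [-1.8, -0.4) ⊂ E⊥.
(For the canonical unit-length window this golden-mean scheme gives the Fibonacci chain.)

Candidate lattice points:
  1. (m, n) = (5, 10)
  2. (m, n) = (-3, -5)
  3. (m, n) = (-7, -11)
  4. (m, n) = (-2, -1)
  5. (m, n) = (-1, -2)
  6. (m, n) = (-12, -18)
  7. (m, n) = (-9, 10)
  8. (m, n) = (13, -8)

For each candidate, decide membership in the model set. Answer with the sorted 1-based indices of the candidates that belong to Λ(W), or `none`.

1, 4, 6

Compute λ' = (1−√5)/2 = -0.618034, so π⊥(m,n) = m -0.618034·n.
[1] lift (5,10): star map gives -1.180340; window check -1.8 ≤ -1.180340 < -0.4 is true → IN Λ
[2] lift (-3,-5): star map gives 0.090170; window check -1.8 ≤ 0.090170 < -0.4 is false → out
[3] lift (-7,-11): star map gives -0.201626; window check -1.8 ≤ -0.201626 < -0.4 is false → out
[4] lift (-2,-1): star map gives -1.381966; window check -1.8 ≤ -1.381966 < -0.4 is true → IN Λ
[5] lift (-1,-2): star map gives 0.236068; window check -1.8 ≤ 0.236068 < -0.4 is false → out
[6] lift (-12,-18): star map gives -0.875388; window check -1.8 ≤ -0.875388 < -0.4 is true → IN Λ
[7] lift (-9,10): star map gives -15.180340; window check -1.8 ≤ -15.180340 < -0.4 is false → out
[8] lift (13,-8): star map gives 17.944272; window check -1.8 ≤ 17.944272 < -0.4 is false → out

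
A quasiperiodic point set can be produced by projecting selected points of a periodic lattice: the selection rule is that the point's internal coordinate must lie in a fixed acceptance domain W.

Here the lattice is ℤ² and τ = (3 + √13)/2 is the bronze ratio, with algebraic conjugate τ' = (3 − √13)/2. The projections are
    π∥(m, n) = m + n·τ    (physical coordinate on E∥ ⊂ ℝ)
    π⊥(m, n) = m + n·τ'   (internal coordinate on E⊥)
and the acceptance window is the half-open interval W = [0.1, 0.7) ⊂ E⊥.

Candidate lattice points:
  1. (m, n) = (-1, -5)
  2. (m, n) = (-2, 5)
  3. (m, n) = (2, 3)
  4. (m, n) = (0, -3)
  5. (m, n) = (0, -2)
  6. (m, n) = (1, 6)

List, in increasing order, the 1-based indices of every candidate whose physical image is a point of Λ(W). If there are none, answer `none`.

τ' = (3−√13)/2 ≈ -0.3028.
[1] lift (-1,-5): star map gives 0.5139; window check 0.1 ≤ 0.5139 < 0.7 is true → IN Λ
[2] lift (-2,5): star map gives -3.5139; window check 0.1 ≤ -3.5139 < 0.7 is false → out
[3] lift (2,3): star map gives 1.0917; window check 0.1 ≤ 1.0917 < 0.7 is false → out
[4] lift (0,-3): star map gives 0.9083; window check 0.1 ≤ 0.9083 < 0.7 is false → out
[5] lift (0,-2): star map gives 0.6056; window check 0.1 ≤ 0.6056 < 0.7 is true → IN Λ
[6] lift (1,6): star map gives -0.8167; window check 0.1 ≤ -0.8167 < 0.7 is false → out

1, 5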